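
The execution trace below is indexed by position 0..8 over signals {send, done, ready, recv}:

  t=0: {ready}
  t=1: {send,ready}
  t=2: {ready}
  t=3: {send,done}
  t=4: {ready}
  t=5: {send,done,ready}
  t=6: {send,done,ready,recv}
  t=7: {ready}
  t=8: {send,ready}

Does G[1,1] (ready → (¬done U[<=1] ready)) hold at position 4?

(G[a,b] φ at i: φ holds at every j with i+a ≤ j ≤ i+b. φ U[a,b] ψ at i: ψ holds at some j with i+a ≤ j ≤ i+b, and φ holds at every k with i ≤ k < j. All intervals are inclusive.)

Yes

Check (ready → (¬done U[<=1] ready)) at every j in [5,5]:
  j=5: antecedent true; consequent holds → ✓
All positions satisfy it → formula holds.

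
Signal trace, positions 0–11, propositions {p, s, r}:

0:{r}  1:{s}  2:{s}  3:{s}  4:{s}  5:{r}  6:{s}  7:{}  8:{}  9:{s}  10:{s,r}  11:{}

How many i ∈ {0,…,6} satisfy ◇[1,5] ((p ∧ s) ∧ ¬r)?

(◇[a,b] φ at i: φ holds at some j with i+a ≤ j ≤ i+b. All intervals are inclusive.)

Evaluate at each i in [0,6]:
  i=0: ✗ (none in [1,5])
  i=1: ✗ (none in [2,6])
  i=2: ✗ (none in [3,7])
  i=3: ✗ (none in [4,8])
  i=4: ✗ (none in [5,9])
  i=5: ✗ (none in [6,10])
  i=6: ✗ (none in [7,11])
Positions where it holds: {} → 0.

0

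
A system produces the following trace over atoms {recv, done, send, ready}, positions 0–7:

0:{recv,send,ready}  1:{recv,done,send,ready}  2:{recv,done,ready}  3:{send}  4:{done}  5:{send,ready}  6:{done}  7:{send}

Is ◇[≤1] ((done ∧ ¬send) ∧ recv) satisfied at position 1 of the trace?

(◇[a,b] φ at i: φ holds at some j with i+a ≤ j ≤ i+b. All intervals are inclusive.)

Check ((done ∧ ¬send) ∧ recv) at each j in [1,2]:
  j=1: false
  j=2: true
Found at j=2 → formula holds.

Holds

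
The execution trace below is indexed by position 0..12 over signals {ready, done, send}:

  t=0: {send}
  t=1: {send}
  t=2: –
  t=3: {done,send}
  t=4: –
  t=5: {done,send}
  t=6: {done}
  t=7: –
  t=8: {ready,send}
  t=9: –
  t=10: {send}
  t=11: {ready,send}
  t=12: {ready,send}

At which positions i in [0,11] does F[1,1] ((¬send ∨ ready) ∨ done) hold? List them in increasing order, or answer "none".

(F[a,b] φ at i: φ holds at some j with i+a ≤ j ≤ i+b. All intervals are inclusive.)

Evaluate at each i in [0,11]:
  i=0: ✗ (none in [1,1])
  i=1: ✓ (witness j=2)
  i=2: ✓ (witness j=3)
  i=3: ✓ (witness j=4)
  i=4: ✓ (witness j=5)
  i=5: ✓ (witness j=6)
  i=6: ✓ (witness j=7)
  i=7: ✓ (witness j=8)
  i=8: ✓ (witness j=9)
  i=9: ✗ (none in [10,10])
  i=10: ✓ (witness j=11)
  i=11: ✓ (witness j=12)

1, 2, 3, 4, 5, 6, 7, 8, 10, 11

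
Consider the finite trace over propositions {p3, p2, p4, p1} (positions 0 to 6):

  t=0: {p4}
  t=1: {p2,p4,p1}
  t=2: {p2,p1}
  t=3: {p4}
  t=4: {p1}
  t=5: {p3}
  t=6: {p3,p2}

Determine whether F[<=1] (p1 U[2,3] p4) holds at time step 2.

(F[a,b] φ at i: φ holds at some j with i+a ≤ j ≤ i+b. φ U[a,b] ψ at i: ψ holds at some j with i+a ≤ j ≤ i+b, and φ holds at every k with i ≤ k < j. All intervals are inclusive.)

Check (p1 U[2,3] p4) at each j in [2,3]:
  j=2: fails
  j=3: fails
No position in the window satisfies it → formula fails.

Does not hold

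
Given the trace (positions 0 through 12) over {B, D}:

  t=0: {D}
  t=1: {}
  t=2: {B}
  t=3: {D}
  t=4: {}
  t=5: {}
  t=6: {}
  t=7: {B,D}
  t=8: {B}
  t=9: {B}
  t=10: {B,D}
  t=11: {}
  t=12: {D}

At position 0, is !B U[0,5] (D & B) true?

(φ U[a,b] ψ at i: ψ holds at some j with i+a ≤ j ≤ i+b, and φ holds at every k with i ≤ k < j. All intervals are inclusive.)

Does not hold

Need some j in [0,5] with (D & B), and !B at every k in [0,j-1].
  j=0: (D & B) false.
  j=1: (D & B) false.
  j=2: (D & B) false.
  j=3: (D & B) false.
  j=4: (D & B) false.
  j=5: (D & B) false.
No j in the window works → until fails.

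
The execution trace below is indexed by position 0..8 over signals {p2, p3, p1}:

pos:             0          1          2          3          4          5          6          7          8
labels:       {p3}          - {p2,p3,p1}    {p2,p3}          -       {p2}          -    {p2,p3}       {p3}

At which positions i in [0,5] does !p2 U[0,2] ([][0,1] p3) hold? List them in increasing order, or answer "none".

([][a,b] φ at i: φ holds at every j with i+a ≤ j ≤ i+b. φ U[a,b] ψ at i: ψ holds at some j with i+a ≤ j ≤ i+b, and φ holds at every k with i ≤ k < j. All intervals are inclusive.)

Evaluate at each i in [0,5]:
  i=0: ✓ (rhs at j=2; lhs holds on [0,1])
  i=1: ✓ (rhs at j=2; lhs holds on [1,1])
  i=2: ✓ (rhs at j=2)
  i=3: ✗ (no rhs in [3,5])
  i=4: ✗ (no rhs in [4,6])
  i=5: ✗ (lhs fails at k=5 before rhs at j=7)

0, 1, 2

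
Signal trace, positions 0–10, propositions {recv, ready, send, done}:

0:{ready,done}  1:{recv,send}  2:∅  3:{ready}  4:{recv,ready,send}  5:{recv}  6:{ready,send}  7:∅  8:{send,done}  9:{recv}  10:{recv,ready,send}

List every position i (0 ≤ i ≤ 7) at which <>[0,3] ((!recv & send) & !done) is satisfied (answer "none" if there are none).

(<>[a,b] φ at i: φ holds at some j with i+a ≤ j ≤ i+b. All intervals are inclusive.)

3, 4, 5, 6

Evaluate at each i in [0,7]:
  i=0: ✗ (none in [0,3])
  i=1: ✗ (none in [1,4])
  i=2: ✗ (none in [2,5])
  i=3: ✓ (witness j=6)
  i=4: ✓ (witness j=6)
  i=5: ✓ (witness j=6)
  i=6: ✓ (witness j=6)
  i=7: ✗ (none in [7,10])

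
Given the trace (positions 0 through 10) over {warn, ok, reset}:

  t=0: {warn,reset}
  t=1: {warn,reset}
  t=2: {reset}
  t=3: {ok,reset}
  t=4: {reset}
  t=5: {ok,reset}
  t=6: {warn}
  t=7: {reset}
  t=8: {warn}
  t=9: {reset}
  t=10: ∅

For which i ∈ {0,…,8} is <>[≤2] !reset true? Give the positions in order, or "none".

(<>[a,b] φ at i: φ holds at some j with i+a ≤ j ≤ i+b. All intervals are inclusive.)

Evaluate at each i in [0,8]:
  i=0: ✗ (none in [0,2])
  i=1: ✗ (none in [1,3])
  i=2: ✗ (none in [2,4])
  i=3: ✗ (none in [3,5])
  i=4: ✓ (witness j=6)
  i=5: ✓ (witness j=6)
  i=6: ✓ (witness j=6)
  i=7: ✓ (witness j=8)
  i=8: ✓ (witness j=8)

4, 5, 6, 7, 8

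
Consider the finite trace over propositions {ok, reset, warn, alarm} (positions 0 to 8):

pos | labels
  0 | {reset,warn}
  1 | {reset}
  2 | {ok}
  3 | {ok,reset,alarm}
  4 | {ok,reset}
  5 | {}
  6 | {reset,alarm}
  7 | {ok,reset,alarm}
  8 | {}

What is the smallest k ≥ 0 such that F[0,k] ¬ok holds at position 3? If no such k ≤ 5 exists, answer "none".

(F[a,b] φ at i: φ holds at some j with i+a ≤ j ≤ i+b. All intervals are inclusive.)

2

Scan j = 3,4,… for ¬ok:
  j=3: fails
  j=4: fails
  j=5: holds
First hit at j=5, so smallest k = 5-3 = 2.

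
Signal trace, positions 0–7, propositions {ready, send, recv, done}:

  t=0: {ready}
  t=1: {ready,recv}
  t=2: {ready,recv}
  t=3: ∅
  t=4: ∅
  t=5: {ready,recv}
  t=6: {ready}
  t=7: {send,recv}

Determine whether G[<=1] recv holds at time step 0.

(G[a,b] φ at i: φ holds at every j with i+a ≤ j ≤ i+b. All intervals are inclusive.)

False

Check recv at every j in [0,1]:
  j=0: false
  j=1: true
Fails at j=0 → formula fails.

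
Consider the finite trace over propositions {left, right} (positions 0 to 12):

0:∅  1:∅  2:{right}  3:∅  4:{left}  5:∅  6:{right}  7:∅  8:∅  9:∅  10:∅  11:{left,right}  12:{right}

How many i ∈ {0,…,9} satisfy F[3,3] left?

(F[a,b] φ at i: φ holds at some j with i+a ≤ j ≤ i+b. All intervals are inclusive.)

Evaluate at each i in [0,9]:
  i=0: ✗ (none in [3,3])
  i=1: ✓ (witness j=4)
  i=2: ✗ (none in [5,5])
  i=3: ✗ (none in [6,6])
  i=4: ✗ (none in [7,7])
  i=5: ✗ (none in [8,8])
  i=6: ✗ (none in [9,9])
  i=7: ✗ (none in [10,10])
  i=8: ✓ (witness j=11)
  i=9: ✗ (none in [12,12])
Positions where it holds: {1, 8} → 2.

2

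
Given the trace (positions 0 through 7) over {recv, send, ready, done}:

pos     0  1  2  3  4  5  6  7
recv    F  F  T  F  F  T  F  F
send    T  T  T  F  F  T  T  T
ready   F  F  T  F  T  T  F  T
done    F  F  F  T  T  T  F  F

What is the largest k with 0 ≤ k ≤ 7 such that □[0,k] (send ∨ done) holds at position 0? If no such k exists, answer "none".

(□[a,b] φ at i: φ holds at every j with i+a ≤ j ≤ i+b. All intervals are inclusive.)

7

(send ∨ done) must hold from j=0 onward; find where it first fails.
  j=0: holds
  j=1: holds
  j=2: holds
  j=3: holds
  j=4: holds
  j=5: holds
  j=6: holds
  j=7: holds
Holds through j=7; largest k = 7.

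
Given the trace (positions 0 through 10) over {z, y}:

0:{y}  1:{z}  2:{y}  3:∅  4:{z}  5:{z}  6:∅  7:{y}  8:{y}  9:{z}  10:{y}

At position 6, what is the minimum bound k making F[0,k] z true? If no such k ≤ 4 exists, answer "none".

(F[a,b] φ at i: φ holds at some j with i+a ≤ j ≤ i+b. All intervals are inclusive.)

3

Scan j = 6,7,… for z:
  j=6: fails
  j=7: fails
  j=8: fails
  j=9: holds
First hit at j=9, so smallest k = 9-6 = 3.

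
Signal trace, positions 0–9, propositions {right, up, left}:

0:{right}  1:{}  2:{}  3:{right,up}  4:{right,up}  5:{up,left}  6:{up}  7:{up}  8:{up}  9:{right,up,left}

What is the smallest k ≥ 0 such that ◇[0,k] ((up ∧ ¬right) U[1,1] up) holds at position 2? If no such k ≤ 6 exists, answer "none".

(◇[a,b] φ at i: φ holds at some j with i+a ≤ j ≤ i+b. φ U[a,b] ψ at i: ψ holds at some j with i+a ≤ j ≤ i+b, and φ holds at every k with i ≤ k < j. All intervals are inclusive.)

Scan j = 2,3,… for ((up ∧ ¬right) U[1,1] up):
  j=2: fails
  j=3: fails
  j=4: fails
  j=5: holds
First hit at j=5, so smallest k = 5-2 = 3.

3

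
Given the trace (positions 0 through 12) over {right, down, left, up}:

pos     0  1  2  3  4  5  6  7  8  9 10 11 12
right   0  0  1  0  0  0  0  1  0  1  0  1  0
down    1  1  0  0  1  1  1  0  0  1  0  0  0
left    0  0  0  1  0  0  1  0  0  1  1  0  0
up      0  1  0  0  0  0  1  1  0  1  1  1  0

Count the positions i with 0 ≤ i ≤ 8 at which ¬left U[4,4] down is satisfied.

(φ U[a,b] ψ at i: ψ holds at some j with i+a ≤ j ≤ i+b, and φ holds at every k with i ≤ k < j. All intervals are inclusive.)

0

Evaluate at each i in [0,8]:
  i=0: ✗ (lhs fails at k=3 before rhs at j=4)
  i=1: ✗ (lhs fails at k=3 before rhs at j=5)
  i=2: ✗ (lhs fails at k=3 before rhs at j=6)
  i=3: ✗ (no rhs in [7,7])
  i=4: ✗ (no rhs in [8,8])
  i=5: ✗ (lhs fails at k=6 before rhs at j=9)
  i=6: ✗ (no rhs in [10,10])
  i=7: ✗ (no rhs in [11,11])
  i=8: ✗ (no rhs in [12,12])
Positions where it holds: {} → 0.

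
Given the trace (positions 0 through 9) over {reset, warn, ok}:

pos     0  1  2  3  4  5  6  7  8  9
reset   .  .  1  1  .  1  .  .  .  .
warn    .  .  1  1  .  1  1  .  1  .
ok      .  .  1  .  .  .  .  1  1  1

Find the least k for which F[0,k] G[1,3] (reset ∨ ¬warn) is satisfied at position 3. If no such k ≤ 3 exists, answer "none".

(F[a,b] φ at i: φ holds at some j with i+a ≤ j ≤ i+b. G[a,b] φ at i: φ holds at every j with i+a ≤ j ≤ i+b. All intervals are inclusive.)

none

Scan j = 3,4,… for G[1,3] (reset ∨ ¬warn):
  j=3: fails
  j=4: fails
  j=5: fails
  j=6: fails
No j in [3,6] satisfies it → none.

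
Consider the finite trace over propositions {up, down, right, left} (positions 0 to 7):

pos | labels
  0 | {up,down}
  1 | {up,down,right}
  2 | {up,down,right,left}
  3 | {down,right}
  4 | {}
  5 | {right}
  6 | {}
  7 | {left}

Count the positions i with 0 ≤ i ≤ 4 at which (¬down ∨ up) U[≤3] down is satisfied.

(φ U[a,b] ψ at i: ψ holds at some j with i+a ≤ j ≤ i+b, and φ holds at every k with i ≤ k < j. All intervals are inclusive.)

Evaluate at each i in [0,4]:
  i=0: ✓ (rhs at j=0)
  i=1: ✓ (rhs at j=1)
  i=2: ✓ (rhs at j=2)
  i=3: ✓ (rhs at j=3)
  i=4: ✗ (no rhs in [4,7])
Positions where it holds: {0, 1, 2, 3} → 4.

4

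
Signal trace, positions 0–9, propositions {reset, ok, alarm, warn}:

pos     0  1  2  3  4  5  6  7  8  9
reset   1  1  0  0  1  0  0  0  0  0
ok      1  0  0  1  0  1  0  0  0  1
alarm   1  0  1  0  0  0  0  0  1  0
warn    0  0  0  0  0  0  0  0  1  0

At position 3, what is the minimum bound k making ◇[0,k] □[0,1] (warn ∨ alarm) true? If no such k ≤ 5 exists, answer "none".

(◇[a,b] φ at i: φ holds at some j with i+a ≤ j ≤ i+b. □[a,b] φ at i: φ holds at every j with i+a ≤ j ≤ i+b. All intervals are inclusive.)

none

Scan j = 3,4,… for □[0,1] (warn ∨ alarm):
  j=3: fails
  j=4: fails
  j=5: fails
  j=6: fails
  j=7: fails
  j=8: fails
No j in [3,8] satisfies it → none.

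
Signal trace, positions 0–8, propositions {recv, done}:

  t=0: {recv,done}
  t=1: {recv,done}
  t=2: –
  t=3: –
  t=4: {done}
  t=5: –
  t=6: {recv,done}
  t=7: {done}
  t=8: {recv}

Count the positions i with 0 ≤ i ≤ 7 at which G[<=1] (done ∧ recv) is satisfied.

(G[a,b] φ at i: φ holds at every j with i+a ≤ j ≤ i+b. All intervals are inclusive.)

1

Evaluate at each i in [0,7]:
  i=0: ✓ (all of [0,1])
  i=1: ✗ (fails at j=2)
  i=2: ✗ (fails at j=2)
  i=3: ✗ (fails at j=3)
  i=4: ✗ (fails at j=4)
  i=5: ✗ (fails at j=5)
  i=6: ✗ (fails at j=7)
  i=7: ✗ (fails at j=7)
Positions where it holds: {0} → 1.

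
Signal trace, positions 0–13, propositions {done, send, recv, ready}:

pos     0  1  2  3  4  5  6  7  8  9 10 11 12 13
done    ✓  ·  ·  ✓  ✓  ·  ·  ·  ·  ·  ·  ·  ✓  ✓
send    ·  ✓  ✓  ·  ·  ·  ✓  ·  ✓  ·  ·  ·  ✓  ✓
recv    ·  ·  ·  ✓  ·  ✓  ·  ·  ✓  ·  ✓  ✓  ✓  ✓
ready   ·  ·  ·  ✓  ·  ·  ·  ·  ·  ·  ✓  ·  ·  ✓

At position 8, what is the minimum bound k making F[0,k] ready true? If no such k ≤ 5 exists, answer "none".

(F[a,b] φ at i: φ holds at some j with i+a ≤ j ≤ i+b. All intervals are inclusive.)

2

Scan j = 8,9,… for ready:
  j=8: fails
  j=9: fails
  j=10: holds
First hit at j=10, so smallest k = 10-8 = 2.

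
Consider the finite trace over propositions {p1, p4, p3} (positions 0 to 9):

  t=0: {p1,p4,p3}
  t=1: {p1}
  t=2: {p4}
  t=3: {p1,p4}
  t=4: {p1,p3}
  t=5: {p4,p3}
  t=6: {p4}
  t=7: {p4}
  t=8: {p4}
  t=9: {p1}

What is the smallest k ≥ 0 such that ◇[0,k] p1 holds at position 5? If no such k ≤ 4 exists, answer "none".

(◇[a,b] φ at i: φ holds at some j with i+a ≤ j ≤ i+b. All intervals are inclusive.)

4

Scan j = 5,6,… for p1:
  j=5: fails
  j=6: fails
  j=7: fails
  j=8: fails
  j=9: holds
First hit at j=9, so smallest k = 9-5 = 4.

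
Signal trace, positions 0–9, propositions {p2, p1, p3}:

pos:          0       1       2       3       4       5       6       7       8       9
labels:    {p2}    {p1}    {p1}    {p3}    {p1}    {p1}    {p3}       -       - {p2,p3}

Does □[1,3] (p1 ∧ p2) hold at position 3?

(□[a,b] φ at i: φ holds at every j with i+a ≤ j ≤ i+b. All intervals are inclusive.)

Check (p1 ∧ p2) at every j in [4,6]:
  j=4: false
  j=5: false
  j=6: false
Fails at j=4 → formula fails.

False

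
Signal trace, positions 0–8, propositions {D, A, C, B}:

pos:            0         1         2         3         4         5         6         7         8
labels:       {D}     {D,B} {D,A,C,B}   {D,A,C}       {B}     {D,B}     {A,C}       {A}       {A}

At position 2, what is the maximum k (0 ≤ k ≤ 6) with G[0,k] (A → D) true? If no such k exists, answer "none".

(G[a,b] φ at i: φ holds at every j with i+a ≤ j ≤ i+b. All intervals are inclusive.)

3

(A → D) must hold from j=2 onward; find where it first fails.
  j=2: holds
  j=3: holds
  j=4: holds
  j=5: holds
  j=6: fails
Holds on [2,5], so largest k = 3.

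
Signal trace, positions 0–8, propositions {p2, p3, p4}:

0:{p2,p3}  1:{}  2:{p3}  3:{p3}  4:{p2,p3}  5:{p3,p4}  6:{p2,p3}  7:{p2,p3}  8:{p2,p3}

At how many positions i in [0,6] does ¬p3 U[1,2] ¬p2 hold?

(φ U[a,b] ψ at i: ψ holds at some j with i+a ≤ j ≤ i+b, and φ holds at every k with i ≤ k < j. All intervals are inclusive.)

Evaluate at each i in [0,6]:
  i=0: ✗ (lhs fails at k=0 before rhs at j=1)
  i=1: ✓ (rhs at j=2; lhs holds on [1,1])
  i=2: ✗ (lhs fails at k=2 before rhs at j=3)
  i=3: ✗ (lhs fails at k=3 before rhs at j=5)
  i=4: ✗ (lhs fails at k=4 before rhs at j=5)
  i=5: ✗ (no rhs in [6,7])
  i=6: ✗ (no rhs in [7,8])
Positions where it holds: {1} → 1.

1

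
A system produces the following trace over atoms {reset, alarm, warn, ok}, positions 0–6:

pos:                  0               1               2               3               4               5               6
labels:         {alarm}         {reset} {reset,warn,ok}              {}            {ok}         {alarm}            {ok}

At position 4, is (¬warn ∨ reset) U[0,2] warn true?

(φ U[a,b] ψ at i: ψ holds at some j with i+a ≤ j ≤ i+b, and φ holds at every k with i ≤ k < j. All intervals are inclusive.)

False

Need some j in [4,6] with warn, and (¬warn ∨ reset) at every k in [4,j-1].
  j=4: warn false.
  j=5: warn false.
  j=6: warn false.
No j in the window works → until fails.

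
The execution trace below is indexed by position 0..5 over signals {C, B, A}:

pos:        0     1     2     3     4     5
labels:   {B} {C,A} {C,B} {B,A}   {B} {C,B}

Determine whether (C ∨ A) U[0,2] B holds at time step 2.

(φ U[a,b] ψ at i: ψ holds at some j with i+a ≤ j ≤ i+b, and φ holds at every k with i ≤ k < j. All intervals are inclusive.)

Yes

Need some j in [2,4] with B, and (C ∨ A) at every k in [2,j-1].
  j=2: B holds; no prefix to check → satisfied.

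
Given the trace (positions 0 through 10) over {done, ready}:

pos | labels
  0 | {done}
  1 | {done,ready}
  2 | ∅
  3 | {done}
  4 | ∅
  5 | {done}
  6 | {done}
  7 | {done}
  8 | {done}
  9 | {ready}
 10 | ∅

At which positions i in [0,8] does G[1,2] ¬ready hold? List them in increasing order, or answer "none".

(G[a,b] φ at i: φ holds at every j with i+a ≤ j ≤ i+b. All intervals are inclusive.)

Evaluate at each i in [0,8]:
  i=0: ✗ (fails at j=1)
  i=1: ✓ (all of [2,3])
  i=2: ✓ (all of [3,4])
  i=3: ✓ (all of [4,5])
  i=4: ✓ (all of [5,6])
  i=5: ✓ (all of [6,7])
  i=6: ✓ (all of [7,8])
  i=7: ✗ (fails at j=9)
  i=8: ✗ (fails at j=9)

1, 2, 3, 4, 5, 6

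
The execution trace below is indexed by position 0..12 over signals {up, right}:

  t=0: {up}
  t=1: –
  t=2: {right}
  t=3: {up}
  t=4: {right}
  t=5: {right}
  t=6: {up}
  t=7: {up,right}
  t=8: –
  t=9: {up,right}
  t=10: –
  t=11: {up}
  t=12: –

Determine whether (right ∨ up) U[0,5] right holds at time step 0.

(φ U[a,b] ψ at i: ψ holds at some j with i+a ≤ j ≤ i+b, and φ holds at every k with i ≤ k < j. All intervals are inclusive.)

Need some j in [0,5] with right, and (right ∨ up) at every k in [0,j-1].
  j=0: right false.
  j=1: right false.
  j=2: right holds, but (right ∨ up) fails at k=1 → not this j.
  j=3: right false.
  j=4: right holds, but (right ∨ up) fails at k=1 → not this j.
  j=5: right holds, but (right ∨ up) fails at k=1 → not this j.
No j in the window works → until fails.

Does not hold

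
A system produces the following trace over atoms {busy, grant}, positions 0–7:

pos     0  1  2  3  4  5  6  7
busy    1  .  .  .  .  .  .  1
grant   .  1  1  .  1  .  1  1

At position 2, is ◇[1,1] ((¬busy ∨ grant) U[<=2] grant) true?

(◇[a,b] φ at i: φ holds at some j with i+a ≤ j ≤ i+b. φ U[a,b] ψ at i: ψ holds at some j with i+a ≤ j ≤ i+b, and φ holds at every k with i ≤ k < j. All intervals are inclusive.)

Yes

Check ((¬busy ∨ grant) U[<=2] grant) at each j in [3,3]:
  j=3: holds
Found at j=3 → formula holds.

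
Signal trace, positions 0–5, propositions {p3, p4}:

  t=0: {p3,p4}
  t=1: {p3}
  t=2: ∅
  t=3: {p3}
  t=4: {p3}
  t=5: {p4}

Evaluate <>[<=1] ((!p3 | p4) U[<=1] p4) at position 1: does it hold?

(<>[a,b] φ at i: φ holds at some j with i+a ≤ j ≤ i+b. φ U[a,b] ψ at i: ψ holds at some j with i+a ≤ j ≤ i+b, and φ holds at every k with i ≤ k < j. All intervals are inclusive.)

Check ((!p3 | p4) U[<=1] p4) at each j in [1,2]:
  j=1: fails
  j=2: fails
No position in the window satisfies it → formula fails.

Does not hold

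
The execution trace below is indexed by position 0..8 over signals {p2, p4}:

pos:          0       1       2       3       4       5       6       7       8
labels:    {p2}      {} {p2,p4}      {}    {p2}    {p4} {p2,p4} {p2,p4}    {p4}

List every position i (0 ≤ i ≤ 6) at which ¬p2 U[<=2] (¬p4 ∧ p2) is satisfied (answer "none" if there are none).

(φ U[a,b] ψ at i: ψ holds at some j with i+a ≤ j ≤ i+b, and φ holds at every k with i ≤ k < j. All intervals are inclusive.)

Evaluate at each i in [0,6]:
  i=0: ✓ (rhs at j=0)
  i=1: ✗ (no rhs in [1,3])
  i=2: ✗ (lhs fails at k=2 before rhs at j=4)
  i=3: ✓ (rhs at j=4; lhs holds on [3,3])
  i=4: ✓ (rhs at j=4)
  i=5: ✗ (no rhs in [5,7])
  i=6: ✗ (no rhs in [6,8])

0, 3, 4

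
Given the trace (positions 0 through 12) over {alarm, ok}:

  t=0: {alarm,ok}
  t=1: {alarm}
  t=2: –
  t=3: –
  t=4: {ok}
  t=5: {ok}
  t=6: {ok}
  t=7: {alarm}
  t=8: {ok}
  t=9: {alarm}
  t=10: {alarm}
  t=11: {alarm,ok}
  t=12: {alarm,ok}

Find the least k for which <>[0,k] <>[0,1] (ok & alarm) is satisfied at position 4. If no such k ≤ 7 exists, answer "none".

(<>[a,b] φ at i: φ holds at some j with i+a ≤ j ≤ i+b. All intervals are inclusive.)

Scan j = 4,5,… for <>[0,1] (ok & alarm):
  j=4: fails
  j=5: fails
  j=6: fails
  j=7: fails
  j=8: fails
  j=9: fails
  j=10: holds
First hit at j=10, so smallest k = 10-4 = 6.

6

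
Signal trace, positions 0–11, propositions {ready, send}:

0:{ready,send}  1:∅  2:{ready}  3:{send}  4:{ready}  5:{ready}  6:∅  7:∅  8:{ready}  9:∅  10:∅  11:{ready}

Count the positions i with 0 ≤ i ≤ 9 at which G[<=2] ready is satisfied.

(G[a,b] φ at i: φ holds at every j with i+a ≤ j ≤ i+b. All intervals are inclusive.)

0

Evaluate at each i in [0,9]:
  i=0: ✗ (fails at j=1)
  i=1: ✗ (fails at j=1)
  i=2: ✗ (fails at j=3)
  i=3: ✗ (fails at j=3)
  i=4: ✗ (fails at j=6)
  i=5: ✗ (fails at j=6)
  i=6: ✗ (fails at j=6)
  i=7: ✗ (fails at j=7)
  i=8: ✗ (fails at j=9)
  i=9: ✗ (fails at j=9)
Positions where it holds: {} → 0.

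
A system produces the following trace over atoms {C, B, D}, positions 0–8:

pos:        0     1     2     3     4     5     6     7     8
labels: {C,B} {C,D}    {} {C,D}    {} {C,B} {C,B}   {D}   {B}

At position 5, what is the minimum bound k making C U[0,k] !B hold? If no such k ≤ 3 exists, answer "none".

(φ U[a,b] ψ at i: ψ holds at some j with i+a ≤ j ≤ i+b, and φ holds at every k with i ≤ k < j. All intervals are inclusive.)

Need earliest j ≥ 5 with !B, and C at every k in [5,j-1].
  j=5: rhs fails.
  j=6: rhs fails.
  j=7: rhs holds; lhs holds on [5,6]. k = 2.

2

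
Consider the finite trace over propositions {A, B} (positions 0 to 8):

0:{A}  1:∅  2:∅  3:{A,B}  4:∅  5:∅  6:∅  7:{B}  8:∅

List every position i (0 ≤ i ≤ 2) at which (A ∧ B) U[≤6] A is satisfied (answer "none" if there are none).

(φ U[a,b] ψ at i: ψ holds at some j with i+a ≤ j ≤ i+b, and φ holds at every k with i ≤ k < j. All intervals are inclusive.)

0

Evaluate at each i in [0,2]:
  i=0: ✓ (rhs at j=0)
  i=1: ✗ (lhs fails at k=1 before rhs at j=3)
  i=2: ✗ (lhs fails at k=2 before rhs at j=3)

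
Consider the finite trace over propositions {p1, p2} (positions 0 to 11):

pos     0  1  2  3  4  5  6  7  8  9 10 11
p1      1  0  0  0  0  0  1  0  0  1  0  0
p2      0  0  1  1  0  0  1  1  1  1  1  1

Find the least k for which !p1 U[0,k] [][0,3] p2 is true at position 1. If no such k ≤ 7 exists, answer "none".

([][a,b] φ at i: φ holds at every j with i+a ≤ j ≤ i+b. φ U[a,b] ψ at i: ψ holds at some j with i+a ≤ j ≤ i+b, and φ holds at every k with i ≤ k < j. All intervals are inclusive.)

Need earliest j ≥ 1 with [][0,3] p2, and !p1 at every k in [1,j-1].
  j=1: rhs fails.
  j=2: rhs fails.
  j=3: rhs fails.
  j=4: rhs fails.
  j=5: rhs fails.
  j=6: rhs holds; lhs holds on [1,5]. k = 5.

5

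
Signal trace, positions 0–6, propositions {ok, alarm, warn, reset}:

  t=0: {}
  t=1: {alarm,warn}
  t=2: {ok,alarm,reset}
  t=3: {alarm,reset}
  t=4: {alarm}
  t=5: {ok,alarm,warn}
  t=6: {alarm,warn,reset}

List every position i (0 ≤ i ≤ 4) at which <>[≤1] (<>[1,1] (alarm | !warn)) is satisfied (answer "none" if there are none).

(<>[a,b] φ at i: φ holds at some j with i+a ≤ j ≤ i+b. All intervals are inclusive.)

Evaluate at each i in [0,4]:
  i=0: ✓ (witness j=0)
  i=1: ✓ (witness j=1)
  i=2: ✓ (witness j=2)
  i=3: ✓ (witness j=3)
  i=4: ✓ (witness j=4)

0, 1, 2, 3, 4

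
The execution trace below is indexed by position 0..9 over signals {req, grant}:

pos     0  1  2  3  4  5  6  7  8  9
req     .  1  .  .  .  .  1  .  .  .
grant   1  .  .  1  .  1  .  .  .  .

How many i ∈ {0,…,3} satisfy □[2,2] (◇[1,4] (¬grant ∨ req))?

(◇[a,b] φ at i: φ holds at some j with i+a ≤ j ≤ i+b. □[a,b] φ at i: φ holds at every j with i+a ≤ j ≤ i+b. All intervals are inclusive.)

4

Evaluate at each i in [0,3]:
  i=0: ✓ (all of [2,2])
  i=1: ✓ (all of [3,3])
  i=2: ✓ (all of [4,4])
  i=3: ✓ (all of [5,5])
Positions where it holds: {0, 1, 2, 3} → 4.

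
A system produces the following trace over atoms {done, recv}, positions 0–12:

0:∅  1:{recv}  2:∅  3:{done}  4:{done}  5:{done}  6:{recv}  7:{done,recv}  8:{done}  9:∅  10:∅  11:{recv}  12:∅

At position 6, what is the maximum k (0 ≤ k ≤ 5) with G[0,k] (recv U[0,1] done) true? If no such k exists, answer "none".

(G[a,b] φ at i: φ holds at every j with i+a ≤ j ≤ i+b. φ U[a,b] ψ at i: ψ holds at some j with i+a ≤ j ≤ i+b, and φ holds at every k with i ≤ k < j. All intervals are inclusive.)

2

(recv U[0,1] done) must hold from j=6 onward; find where it first fails.
  j=6: holds
  j=7: holds
  j=8: holds
  j=9: fails
Holds on [6,8], so largest k = 2.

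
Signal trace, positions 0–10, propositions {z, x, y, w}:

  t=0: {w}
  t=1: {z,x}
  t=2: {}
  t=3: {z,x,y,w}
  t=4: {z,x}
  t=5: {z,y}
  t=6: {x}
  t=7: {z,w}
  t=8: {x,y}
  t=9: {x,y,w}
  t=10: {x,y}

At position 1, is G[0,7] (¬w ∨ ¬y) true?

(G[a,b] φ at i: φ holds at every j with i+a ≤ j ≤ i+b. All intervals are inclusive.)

Check (¬w ∨ ¬y) at every j in [1,8]:
  j=1: true
  j=2: true
  j=3: false
  j=4: true
  j=5: true
  j=6: true
  j=7: true
  j=8: true
Fails at j=3 → formula fails.

Does not hold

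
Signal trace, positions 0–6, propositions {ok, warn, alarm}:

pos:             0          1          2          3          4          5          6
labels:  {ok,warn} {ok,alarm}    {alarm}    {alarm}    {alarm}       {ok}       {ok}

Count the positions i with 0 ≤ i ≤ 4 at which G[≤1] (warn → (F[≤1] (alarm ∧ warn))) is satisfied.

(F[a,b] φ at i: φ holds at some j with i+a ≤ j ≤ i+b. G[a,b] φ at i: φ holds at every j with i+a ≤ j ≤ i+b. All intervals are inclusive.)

Evaluate at each i in [0,4]:
  i=0: ✗ (fails at j=0)
  i=1: ✓ (all of [1,2])
  i=2: ✓ (all of [2,3])
  i=3: ✓ (all of [3,4])
  i=4: ✓ (all of [4,5])
Positions where it holds: {1, 2, 3, 4} → 4.

4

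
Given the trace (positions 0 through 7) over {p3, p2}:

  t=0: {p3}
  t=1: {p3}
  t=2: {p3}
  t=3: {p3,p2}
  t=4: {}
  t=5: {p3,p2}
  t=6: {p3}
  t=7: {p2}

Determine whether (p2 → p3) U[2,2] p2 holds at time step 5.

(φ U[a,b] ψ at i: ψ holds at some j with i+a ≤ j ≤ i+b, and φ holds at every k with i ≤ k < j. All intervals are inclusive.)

Holds

Need some j in [7,7] with p2, and (p2 → p3) at every k in [5,j-1].
  j=7: p2 holds; (p2 → p3) holds at every k in [5,6] → satisfied.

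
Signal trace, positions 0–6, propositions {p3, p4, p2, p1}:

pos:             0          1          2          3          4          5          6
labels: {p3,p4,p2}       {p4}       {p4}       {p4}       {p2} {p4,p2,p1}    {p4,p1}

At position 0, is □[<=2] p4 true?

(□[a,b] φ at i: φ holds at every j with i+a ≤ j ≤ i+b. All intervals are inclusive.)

Check p4 at every j in [0,2]:
  j=0: true
  j=1: true
  j=2: true
All positions satisfy it → formula holds.

Yes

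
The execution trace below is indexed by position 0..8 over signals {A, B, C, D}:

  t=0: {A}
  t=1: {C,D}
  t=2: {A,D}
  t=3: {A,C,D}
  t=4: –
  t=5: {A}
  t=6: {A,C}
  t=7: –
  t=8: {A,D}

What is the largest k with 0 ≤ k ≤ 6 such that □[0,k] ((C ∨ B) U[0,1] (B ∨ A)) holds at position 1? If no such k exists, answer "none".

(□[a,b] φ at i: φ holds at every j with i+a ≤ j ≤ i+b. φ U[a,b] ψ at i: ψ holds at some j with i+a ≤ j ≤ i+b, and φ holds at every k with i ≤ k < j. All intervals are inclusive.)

((C ∨ B) U[0,1] (B ∨ A)) must hold from j=1 onward; find where it first fails.
  j=1: holds
  j=2: holds
  j=3: holds
  j=4: fails
Holds on [1,3], so largest k = 2.

2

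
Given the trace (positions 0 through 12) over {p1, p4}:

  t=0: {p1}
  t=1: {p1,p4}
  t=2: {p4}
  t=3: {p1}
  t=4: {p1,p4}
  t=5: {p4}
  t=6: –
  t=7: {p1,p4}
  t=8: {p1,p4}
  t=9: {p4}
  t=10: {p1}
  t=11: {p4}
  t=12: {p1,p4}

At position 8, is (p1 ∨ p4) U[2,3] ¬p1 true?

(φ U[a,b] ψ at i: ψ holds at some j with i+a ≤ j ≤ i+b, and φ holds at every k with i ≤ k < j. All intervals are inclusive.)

Yes

Need some j in [10,11] with ¬p1, and (p1 ∨ p4) at every k in [8,j-1].
  j=10: ¬p1 false.
  j=11: ¬p1 holds; (p1 ∨ p4) holds at every k in [8,10] → satisfied.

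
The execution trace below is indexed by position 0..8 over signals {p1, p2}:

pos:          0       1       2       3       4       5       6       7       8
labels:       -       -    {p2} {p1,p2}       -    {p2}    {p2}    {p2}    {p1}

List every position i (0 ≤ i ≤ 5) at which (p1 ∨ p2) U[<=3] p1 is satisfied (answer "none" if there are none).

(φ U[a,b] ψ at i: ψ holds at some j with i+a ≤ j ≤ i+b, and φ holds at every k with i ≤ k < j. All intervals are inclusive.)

2, 3, 5

Evaluate at each i in [0,5]:
  i=0: ✗ (lhs fails at k=0 before rhs at j=3)
  i=1: ✗ (lhs fails at k=1 before rhs at j=3)
  i=2: ✓ (rhs at j=3; lhs holds on [2,2])
  i=3: ✓ (rhs at j=3)
  i=4: ✗ (no rhs in [4,7])
  i=5: ✓ (rhs at j=8; lhs holds on [5,7])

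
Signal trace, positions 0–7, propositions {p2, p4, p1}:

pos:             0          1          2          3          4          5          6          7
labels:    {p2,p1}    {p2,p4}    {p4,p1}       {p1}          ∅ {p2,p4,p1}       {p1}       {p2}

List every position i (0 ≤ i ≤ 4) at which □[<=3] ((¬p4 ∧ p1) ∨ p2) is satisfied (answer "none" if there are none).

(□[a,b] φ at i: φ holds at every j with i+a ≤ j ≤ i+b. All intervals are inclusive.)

Evaluate at each i in [0,4]:
  i=0: ✗ (fails at j=2)
  i=1: ✗ (fails at j=2)
  i=2: ✗ (fails at j=2)
  i=3: ✗ (fails at j=4)
  i=4: ✗ (fails at j=4)

none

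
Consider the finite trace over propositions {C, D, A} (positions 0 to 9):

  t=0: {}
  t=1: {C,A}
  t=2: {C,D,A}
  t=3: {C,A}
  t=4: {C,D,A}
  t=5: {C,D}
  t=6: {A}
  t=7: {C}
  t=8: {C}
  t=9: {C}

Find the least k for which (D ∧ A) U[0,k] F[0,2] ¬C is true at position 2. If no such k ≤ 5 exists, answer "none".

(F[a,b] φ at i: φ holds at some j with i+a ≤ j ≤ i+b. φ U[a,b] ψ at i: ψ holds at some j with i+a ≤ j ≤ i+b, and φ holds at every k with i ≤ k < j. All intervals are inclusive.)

none

Need earliest j ≥ 2 with F[0,2] ¬C, and (D ∧ A) at every k in [2,j-1].
  j=2: rhs fails.
  j=3: rhs fails.
  j=4: rhs holds but lhs fails at k=3.
  j=5: rhs holds but lhs fails at k=3.
  j=6: rhs holds but lhs fails at k=3.
  j=7: rhs fails.
No witness within the range → none.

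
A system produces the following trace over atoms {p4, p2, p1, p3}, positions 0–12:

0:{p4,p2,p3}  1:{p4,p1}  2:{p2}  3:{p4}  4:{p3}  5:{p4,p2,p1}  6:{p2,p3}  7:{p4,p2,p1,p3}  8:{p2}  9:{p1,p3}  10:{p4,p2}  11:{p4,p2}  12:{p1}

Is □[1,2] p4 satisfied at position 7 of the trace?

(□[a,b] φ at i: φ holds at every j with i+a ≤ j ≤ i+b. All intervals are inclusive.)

No

Check p4 at every j in [8,9]:
  j=8: false
  j=9: false
Fails at j=8 → formula fails.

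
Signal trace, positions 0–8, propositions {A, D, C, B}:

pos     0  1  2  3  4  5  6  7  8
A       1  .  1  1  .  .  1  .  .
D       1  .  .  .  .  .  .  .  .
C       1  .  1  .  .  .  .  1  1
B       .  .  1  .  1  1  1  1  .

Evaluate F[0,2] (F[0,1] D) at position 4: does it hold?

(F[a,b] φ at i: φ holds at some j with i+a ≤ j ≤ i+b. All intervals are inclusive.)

Check F[0,1] D at each j in [4,6]:
  j=4: fails (none in [4,5])
  j=5: fails (none in [5,6])
  j=6: fails (none in [6,7])
No position in the window satisfies it → formula fails.

False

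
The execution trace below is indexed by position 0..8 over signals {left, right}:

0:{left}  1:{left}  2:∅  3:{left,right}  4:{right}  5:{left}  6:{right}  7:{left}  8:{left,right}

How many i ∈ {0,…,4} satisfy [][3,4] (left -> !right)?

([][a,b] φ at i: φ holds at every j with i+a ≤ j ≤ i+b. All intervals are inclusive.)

Evaluate at each i in [0,4]:
  i=0: ✗ (fails at j=3)
  i=1: ✓ (all of [4,5])
  i=2: ✓ (all of [5,6])
  i=3: ✓ (all of [6,7])
  i=4: ✗ (fails at j=8)
Positions where it holds: {1, 2, 3} → 3.

3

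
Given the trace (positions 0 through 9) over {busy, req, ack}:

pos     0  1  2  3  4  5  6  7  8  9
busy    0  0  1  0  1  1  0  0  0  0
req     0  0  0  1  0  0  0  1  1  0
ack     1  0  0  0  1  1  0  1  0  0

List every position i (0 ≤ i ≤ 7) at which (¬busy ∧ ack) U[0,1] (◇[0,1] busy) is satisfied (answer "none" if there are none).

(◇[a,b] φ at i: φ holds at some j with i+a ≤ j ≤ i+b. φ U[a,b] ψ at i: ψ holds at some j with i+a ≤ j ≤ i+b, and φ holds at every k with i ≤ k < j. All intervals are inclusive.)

0, 1, 2, 3, 4, 5

Evaluate at each i in [0,7]:
  i=0: ✓ (rhs at j=1; lhs holds on [0,0])
  i=1: ✓ (rhs at j=1)
  i=2: ✓ (rhs at j=2)
  i=3: ✓ (rhs at j=3)
  i=4: ✓ (rhs at j=4)
  i=5: ✓ (rhs at j=5)
  i=6: ✗ (no rhs in [6,7])
  i=7: ✗ (no rhs in [7,8])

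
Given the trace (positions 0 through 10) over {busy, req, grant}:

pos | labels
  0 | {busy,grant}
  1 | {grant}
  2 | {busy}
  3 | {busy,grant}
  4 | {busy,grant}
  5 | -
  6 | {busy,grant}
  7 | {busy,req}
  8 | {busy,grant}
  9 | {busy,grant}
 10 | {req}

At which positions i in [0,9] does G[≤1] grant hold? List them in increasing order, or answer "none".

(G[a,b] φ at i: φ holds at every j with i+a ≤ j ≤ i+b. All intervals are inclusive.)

0, 3, 8

Evaluate at each i in [0,9]:
  i=0: ✓ (all of [0,1])
  i=1: ✗ (fails at j=2)
  i=2: ✗ (fails at j=2)
  i=3: ✓ (all of [3,4])
  i=4: ✗ (fails at j=5)
  i=5: ✗ (fails at j=5)
  i=6: ✗ (fails at j=7)
  i=7: ✗ (fails at j=7)
  i=8: ✓ (all of [8,9])
  i=9: ✗ (fails at j=10)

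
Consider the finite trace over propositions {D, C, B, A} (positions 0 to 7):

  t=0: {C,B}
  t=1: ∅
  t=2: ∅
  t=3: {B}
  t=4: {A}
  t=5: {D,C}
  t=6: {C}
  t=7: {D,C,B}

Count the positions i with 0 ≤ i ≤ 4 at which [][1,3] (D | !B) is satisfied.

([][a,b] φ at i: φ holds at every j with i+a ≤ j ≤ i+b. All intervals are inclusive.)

2

Evaluate at each i in [0,4]:
  i=0: ✗ (fails at j=3)
  i=1: ✗ (fails at j=3)
  i=2: ✗ (fails at j=3)
  i=3: ✓ (all of [4,6])
  i=4: ✓ (all of [5,7])
Positions where it holds: {3, 4} → 2.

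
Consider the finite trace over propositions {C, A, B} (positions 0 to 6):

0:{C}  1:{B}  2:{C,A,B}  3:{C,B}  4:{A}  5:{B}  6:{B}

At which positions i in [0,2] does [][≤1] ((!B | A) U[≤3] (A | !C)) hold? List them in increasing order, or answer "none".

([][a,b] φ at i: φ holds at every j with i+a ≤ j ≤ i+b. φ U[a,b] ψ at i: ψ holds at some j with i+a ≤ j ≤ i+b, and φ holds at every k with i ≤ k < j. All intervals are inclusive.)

Evaluate at each i in [0,2]:
  i=0: ✓ (all of [0,1])
  i=1: ✓ (all of [1,2])
  i=2: ✗ (fails at j=3)

0, 1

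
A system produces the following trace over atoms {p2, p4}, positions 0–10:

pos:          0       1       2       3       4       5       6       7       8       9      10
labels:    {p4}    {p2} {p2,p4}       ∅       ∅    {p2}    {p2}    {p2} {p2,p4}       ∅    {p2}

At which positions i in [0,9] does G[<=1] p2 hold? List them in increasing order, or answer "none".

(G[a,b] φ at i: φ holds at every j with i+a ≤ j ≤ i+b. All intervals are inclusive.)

Evaluate at each i in [0,9]:
  i=0: ✗ (fails at j=0)
  i=1: ✓ (all of [1,2])
  i=2: ✗ (fails at j=3)
  i=3: ✗ (fails at j=3)
  i=4: ✗ (fails at j=4)
  i=5: ✓ (all of [5,6])
  i=6: ✓ (all of [6,7])
  i=7: ✓ (all of [7,8])
  i=8: ✗ (fails at j=9)
  i=9: ✗ (fails at j=9)

1, 5, 6, 7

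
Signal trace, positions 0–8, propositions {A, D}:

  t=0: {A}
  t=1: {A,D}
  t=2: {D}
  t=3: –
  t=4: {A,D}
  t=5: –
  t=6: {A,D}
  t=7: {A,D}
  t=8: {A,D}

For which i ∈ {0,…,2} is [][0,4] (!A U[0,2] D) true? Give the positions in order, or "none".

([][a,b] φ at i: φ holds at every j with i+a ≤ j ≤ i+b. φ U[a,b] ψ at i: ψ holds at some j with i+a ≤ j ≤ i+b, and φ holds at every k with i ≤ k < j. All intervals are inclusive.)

Evaluate at each i in [0,2]:
  i=0: ✗ (fails at j=0)
  i=1: ✓ (all of [1,5])
  i=2: ✓ (all of [2,6])

1, 2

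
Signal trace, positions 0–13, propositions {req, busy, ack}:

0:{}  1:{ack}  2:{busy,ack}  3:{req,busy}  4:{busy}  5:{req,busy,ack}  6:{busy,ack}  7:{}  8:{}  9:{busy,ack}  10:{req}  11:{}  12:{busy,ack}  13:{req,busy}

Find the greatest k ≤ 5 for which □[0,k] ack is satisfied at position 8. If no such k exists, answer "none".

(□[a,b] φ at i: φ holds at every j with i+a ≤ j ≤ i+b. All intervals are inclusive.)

ack must hold from j=8 onward; find where it first fails.
  j=8: fails → no k works.

none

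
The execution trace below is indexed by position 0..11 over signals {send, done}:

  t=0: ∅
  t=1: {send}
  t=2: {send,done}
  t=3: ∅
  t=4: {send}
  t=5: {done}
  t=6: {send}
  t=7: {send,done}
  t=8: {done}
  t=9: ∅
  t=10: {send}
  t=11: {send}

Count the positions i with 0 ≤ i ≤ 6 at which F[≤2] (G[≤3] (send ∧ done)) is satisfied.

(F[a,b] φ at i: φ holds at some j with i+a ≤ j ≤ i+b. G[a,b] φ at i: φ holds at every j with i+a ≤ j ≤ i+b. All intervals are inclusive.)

Evaluate at each i in [0,6]:
  i=0: ✗ (none in [0,2])
  i=1: ✗ (none in [1,3])
  i=2: ✗ (none in [2,4])
  i=3: ✗ (none in [3,5])
  i=4: ✗ (none in [4,6])
  i=5: ✗ (none in [5,7])
  i=6: ✗ (none in [6,8])
Positions where it holds: {} → 0.

0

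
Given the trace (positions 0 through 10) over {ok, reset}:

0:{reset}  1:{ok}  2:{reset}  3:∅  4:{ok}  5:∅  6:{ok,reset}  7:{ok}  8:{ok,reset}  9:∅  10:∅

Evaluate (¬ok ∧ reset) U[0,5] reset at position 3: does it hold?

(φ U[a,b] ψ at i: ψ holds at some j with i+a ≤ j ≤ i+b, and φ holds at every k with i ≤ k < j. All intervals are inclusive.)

False

Need some j in [3,8] with reset, and (¬ok ∧ reset) at every k in [3,j-1].
  j=3: reset false.
  j=4: reset false.
  j=5: reset false.
  j=6: reset holds, but (¬ok ∧ reset) fails at k=3 → not this j.
  j=7: reset false.
  j=8: reset holds, but (¬ok ∧ reset) fails at k=3 → not this j.
No j in the window works → until fails.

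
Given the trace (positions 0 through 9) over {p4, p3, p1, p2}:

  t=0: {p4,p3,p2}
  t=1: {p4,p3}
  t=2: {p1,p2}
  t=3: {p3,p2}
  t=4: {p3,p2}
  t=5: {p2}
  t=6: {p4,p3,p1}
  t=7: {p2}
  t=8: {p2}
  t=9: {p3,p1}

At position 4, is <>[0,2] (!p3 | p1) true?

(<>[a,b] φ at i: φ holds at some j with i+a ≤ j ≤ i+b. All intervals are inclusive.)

True

Check (!p3 | p1) at each j in [4,6]:
  j=4: false
  j=5: true
  j=6: true
Found at j=5 → formula holds.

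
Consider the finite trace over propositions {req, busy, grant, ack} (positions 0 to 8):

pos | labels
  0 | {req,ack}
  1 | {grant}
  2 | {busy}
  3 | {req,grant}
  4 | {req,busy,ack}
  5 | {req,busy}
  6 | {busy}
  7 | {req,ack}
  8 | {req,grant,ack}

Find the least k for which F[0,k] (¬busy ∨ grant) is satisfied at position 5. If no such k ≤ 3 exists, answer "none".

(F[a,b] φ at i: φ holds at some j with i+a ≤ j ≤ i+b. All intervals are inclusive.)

Scan j = 5,6,… for (¬busy ∨ grant):
  j=5: fails
  j=6: fails
  j=7: holds
First hit at j=7, so smallest k = 7-5 = 2.

2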